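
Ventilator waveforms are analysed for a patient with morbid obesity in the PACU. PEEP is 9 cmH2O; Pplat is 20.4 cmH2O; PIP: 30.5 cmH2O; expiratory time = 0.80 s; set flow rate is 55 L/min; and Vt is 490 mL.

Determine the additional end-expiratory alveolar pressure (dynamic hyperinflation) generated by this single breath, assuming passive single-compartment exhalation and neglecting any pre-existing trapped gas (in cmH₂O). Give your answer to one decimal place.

Flow: 55 L/min ÷ 60 = 0.9167 L/s.
R = (PIP − Pplat)/V̇ = (30.5 − 20.4) / 0.9167 = 10.1/0.9167 = 11.018 cmH2O·s/L.
C = Vt/(Pplat − PEEP) = 490.0 / (20.4 − 9) = 490.0/11.4 = 42.982 mL/cmH2O.
τ = R × C = 11.018 × 0.04298 L/cmH2O = 0.4736 s.
Fraction remaining = e^(−Te/τ) = e^(−0.80/0.4736) = 0.1847; trapped volume = 490.0 × 0.1847 = 90.503 mL.
Additional alveolar pressure from trapping ≈ V_trapped / C = 90.503 / 42.982 = 2.106 cmH2O.

2.1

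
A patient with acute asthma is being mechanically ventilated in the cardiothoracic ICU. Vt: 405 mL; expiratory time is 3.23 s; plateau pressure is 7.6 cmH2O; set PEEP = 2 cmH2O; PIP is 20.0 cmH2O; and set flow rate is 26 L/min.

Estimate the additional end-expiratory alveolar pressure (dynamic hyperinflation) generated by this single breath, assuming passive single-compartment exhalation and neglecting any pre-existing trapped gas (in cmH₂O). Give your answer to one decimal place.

Flow: 26 L/min ÷ 60 = 0.4333 L/s.
R = (PIP − Pplat)/V̇ = (20.0 − 7.6) / 0.4333 = 12.4/0.4333 = 28.618 cmH2O·s/L.
C = Vt/(Pplat − PEEP) = 405.0 / (7.6 − 2) = 405.0/5.6 = 72.321 mL/cmH2O.
τ = R × C = 28.618 × 0.07232 L/cmH2O = 2.07 s.
Fraction remaining = e^(−Te/τ) = e^(−3.23/2.07) = 0.2101; trapped volume = 405.0 × 0.2101 = 85.091 mL.
Additional alveolar pressure from trapping ≈ V_trapped / C = 85.091 / 72.321 = 1.177 cmH2O.

1.2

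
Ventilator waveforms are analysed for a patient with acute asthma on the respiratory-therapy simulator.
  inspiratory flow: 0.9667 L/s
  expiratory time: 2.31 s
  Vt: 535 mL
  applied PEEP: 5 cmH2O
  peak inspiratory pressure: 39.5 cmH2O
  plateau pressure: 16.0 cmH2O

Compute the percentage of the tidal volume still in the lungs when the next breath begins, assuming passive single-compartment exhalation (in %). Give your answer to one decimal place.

R = (PIP − Pplat)/V̇ = (39.5 − 16.0) / 0.9667 = 23.5/0.9667 = 24.31 cmH2O·s/L.
C = Vt/(Pplat − PEEP) = 535.0 / (16.0 − 5) = 535.0/11.0 = 48.636 mL/cmH2O.
τ = R × C = 24.31 × 0.04864 L/cmH2O = 1.182 s.
Fraction remaining at end-expiration = e^(−Te/τ) = e^(−2.31/1.182) = 0.1417 → 14.17%.

14.2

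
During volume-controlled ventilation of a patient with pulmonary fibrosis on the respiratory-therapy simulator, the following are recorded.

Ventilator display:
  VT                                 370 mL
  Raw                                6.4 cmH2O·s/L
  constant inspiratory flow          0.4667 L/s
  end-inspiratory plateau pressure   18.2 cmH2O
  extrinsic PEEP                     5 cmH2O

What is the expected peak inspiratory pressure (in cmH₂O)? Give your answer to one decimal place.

21.2

PIP = Pplat + Raw × flow = 18.2 + 6.4 × 0.4667 = 18.2 + 2.987 = 21.187 cmH2O.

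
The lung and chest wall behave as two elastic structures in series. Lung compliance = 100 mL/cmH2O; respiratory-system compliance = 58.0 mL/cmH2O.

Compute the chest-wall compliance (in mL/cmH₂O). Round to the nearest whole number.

1/Ccw = 1/Crs − 1/CL.
1/Ccw = 1/58.0 − 1/100 = 0.007241.
Ccw = 138.1 mL/cmH2O.

138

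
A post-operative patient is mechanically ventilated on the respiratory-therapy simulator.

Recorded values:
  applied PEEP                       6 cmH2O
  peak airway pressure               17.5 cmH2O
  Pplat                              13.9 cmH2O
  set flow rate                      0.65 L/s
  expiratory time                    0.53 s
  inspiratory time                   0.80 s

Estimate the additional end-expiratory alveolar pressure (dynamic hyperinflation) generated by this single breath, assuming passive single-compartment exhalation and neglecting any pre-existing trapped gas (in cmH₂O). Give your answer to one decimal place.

Vt = flow × Ti = 0.65 L/s × 0.80 s × 1000 mL/L = 520.0 mL.
R = (PIP − Pplat)/V̇ = (17.5 − 13.9) / 0.65 = 3.6/0.65 = 5.538 cmH2O·s/L.
C = Vt/(Pplat − PEEP) = 520.0 / (13.9 − 6) = 520.0/7.9 = 65.823 mL/cmH2O.
τ = R × C = 5.538 × 0.06582 L/cmH2O = 0.3645 s.
Fraction remaining = e^(−Te/τ) = e^(−0.53/0.3645) = 0.2336; trapped volume = 520.0 × 0.2336 = 121.47 mL.
Additional alveolar pressure from trapping ≈ V_trapped / C = 121.47 / 65.823 = 1.845 cmH2O.

1.8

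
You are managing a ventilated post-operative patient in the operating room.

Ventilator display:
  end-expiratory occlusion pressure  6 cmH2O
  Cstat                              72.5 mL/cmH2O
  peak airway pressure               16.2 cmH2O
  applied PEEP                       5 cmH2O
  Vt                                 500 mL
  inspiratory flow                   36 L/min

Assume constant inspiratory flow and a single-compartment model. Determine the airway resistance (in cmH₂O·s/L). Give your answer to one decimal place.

Flow: 36 L/min ÷ 60 = 0.6 L/s.
Total PEEP = 6 cmH2O (set 5 + intrinsic 1); this is the baseline alveolar pressure.
Equation of motion (constant flow): PIP = Vt/C + R·V̇ + PEEP.
R·V̇ = PIP − Vt/C − PEEP = 16.2 − 500/72.5 − 6 = 16.2 − 6.897 − 6 = 3.303 cmH2O.
R = 3.303 / 0.6 = 5.505 cmH2O·s/L.

5.5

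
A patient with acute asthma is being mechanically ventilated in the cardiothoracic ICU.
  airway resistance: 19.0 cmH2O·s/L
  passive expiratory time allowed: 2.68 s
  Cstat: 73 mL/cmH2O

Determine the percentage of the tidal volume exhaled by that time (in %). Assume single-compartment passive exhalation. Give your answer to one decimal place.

85.5

τ = R × C = 19.0 × 73 mL/cmH2O = 19.0 × 0.073 L/cmH2O = 1.387 s.
Passive exhalation: V(t)/V₀ = e^(−t/τ) = e^(−2.68/1.387) = 0.1448.
Fraction exhaled = 1 − 0.1448 = 0.8552 → 85.52%.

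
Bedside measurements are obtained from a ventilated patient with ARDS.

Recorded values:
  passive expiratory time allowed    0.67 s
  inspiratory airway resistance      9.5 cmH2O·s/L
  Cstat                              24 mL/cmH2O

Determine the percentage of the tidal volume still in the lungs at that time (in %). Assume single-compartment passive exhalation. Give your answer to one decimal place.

5.3

τ = R × C = 9.5 × 24 mL/cmH2O = 9.5 × 0.024 L/cmH2O = 0.228 s.
Passive exhalation: V(t)/V₀ = e^(−t/τ) = e^(−0.67/0.228) = 0.05294.
Fraction remaining = 0.05294 → 5.294%.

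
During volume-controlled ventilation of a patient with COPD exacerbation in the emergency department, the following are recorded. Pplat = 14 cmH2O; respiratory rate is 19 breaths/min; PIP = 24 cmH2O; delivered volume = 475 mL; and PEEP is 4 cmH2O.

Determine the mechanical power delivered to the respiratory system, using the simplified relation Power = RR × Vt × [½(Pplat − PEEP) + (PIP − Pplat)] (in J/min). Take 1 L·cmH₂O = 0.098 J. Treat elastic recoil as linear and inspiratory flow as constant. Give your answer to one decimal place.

Per-breath work = Vt × [½(Pplat−PEEP) + (PIP−Pplat)] = 0.475 × [0.5×10.0 + 10.0] = 0.475 × 15.0 = 7.125 L·cmH2O.
Power = 19 × 7.125 = 135.38 L·cmH2O/min.
× 0.098 J/(L·cmH2O) → 13.267 J/min.

13.3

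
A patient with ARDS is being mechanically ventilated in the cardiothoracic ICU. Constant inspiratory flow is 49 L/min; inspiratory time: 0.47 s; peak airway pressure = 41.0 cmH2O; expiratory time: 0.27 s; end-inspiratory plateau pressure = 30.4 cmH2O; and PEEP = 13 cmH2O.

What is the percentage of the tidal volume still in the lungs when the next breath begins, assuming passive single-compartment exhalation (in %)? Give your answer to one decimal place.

Flow: 49 L/min ÷ 60 = 0.8167 L/s.
Vt = flow × Ti = 0.8167 L/s × 0.47 s × 1000 mL/L = 383.85 mL.
R = (PIP − Pplat)/V̇ = (41.0 − 30.4) / 0.8167 = 10.6/0.8167 = 12.979 cmH2O·s/L.
C = Vt/(Pplat − PEEP) = 383.85 / (30.4 − 13) = 383.85/17.4 = 22.06 mL/cmH2O.
τ = R × C = 12.979 × 0.02206 L/cmH2O = 0.2863 s.
Fraction remaining at end-expiration = e^(−Te/τ) = e^(−0.27/0.2863) = 0.3894 → 38.94%.

38.9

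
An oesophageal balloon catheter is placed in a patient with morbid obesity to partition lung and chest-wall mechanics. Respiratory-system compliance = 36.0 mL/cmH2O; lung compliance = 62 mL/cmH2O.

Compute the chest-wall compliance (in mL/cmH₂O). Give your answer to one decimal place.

85.8

1/Ccw = 1/Crs − 1/CL.
1/Ccw = 1/36.0 − 1/62 = 0.01165.
Ccw = 85.837 mL/cmH2O.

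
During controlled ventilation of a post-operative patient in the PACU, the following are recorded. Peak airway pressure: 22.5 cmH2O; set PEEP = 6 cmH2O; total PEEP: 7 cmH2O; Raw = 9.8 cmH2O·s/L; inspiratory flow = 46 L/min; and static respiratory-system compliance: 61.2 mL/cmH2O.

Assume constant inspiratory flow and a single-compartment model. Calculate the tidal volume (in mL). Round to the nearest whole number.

489

Flow: 46 L/min ÷ 60 = 0.7667 L/s.
Total PEEP = 7 cmH2O (set 6 + intrinsic 1); this is the baseline alveolar pressure.
Equation of motion (constant flow): PIP = Vt/C + R·V̇ + PEEP.
Vt/C = PIP − R·V̇ − PEEP = 22.5 − 7.514 − 7 = 7.986 cmH2O.
Vt = C × 7.986 = 61.2 × 7.986 = 488.74 mL.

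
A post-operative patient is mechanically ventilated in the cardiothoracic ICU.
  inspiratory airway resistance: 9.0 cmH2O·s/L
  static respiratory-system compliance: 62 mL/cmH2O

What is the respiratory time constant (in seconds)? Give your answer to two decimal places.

0.56

τ = R × C = 9.0 × 62 mL/cmH2O = 9.0 × 0.062 L/cmH2O = 0.558 s.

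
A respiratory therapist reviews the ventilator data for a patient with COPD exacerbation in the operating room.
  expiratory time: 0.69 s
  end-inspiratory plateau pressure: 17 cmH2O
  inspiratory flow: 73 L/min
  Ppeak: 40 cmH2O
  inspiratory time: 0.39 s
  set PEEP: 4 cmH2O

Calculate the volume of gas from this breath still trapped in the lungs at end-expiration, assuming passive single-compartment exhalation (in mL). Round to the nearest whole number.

175

Flow: 73 L/min ÷ 60 = 1.2167 L/s.
Vt = flow × Ti = 1.2167 L/s × 0.39 s × 1000 mL/L = 474.51 mL.
R = (PIP − Pplat)/V̇ = (40 − 17) / 1.2167 = 23.0/1.2167 = 18.904 cmH2O·s/L.
C = Vt/(Pplat − PEEP) = 474.51 / (17 − 4) = 474.51/13.0 = 36.501 mL/cmH2O.
τ = R × C = 18.904 × 0.0365 L/cmH2O = 0.69 s.
Fraction remaining = e^(−Te/τ) = e^(−0.69/0.69) = 0.3679.
Trapped volume = 474.51 × 0.3679 = 174.57 mL.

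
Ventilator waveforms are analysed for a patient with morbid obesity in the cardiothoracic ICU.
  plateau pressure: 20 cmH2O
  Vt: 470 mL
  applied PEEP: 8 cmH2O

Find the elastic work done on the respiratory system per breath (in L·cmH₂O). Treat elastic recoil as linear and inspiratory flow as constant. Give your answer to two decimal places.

Elastic work ≈ ½ × (Pplat − PEEP) × Vt = 0.5 × (20 − 8) × 0.470 L = 0.5 × 12.0 × 0.470 = 2.82 L·cmH2O.

2.82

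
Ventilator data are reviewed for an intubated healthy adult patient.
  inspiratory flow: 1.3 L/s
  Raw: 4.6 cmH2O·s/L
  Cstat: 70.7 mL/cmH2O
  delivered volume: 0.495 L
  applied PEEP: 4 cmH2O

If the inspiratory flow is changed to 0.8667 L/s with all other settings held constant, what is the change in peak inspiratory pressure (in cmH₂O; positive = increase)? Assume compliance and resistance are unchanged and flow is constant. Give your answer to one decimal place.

PIP = Vt/C + R·V̇ + PEEP (constant-flow equation of motion).
Only the resistive term changes: ΔPIP = R × ΔV̇ = 4.6 × (0.8667 − 1.3) = 4.6 × -0.4333 = -1.993 cmH2O.

-2.0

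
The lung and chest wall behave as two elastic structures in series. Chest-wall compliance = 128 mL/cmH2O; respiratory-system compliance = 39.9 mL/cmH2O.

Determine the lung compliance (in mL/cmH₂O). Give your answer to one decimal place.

58.0

1/CL = 1/Crs − 1/Ccw.
1/CL = 1/39.9 − 1/128 = 0.01725.
CL = 57.971 mL/cmH2O.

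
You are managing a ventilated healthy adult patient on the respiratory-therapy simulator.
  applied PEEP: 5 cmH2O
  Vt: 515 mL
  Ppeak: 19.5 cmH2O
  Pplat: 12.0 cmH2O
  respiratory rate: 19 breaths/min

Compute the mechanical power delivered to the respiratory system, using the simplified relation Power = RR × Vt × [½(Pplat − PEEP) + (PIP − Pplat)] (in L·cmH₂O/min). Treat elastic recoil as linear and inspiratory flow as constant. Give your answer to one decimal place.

107.6

Per-breath work = Vt × [½(Pplat−PEEP) + (PIP−Pplat)] = 0.515 × [0.5×7.0 + 7.5] = 0.515 × 11.0 = 5.665 L·cmH2O.
Power = 19 × 5.665 = 107.64 L·cmH2O/min.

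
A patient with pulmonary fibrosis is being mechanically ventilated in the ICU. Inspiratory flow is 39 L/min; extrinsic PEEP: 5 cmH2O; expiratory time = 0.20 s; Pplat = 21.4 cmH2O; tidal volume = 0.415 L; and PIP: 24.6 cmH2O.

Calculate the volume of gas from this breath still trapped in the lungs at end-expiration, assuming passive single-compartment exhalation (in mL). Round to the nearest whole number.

83

Flow: 39 L/min ÷ 60 = 0.65 L/s.
R = (PIP − Pplat)/V̇ = (24.6 − 21.4) / 0.65 = 3.2/0.65 = 4.923 cmH2O·s/L.
C = Vt/(Pplat − PEEP) = 415.0 / (21.4 − 5) = 415.0/16.4 = 25.305 mL/cmH2O.
τ = R × C = 4.923 × 0.02531 L/cmH2O = 0.1246 s.
Fraction remaining = e^(−Te/τ) = e^(−0.20/0.1246) = 0.2009.
Trapped volume = 415.0 × 0.2009 = 83.374 mL.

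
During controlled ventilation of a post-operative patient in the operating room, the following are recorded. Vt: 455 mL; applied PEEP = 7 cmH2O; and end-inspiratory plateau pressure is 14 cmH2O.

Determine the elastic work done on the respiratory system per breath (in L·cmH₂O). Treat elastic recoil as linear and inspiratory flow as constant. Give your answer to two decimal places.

1.59

Elastic work ≈ ½ × (Pplat − PEEP) × Vt = 0.5 × (14 − 7) × 0.455 L = 0.5 × 7.0 × 0.455 = 1.593 L·cmH2O.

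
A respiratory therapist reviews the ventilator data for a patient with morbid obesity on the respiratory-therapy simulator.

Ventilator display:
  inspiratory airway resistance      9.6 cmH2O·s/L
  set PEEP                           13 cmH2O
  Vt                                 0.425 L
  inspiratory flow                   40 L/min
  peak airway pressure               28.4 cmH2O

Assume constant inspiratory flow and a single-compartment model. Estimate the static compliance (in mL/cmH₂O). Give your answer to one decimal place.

47.2

Flow: 40 L/min ÷ 60 = 0.6667 L/s.
Equation of motion (constant flow): PIP = Vt/C + R·V̇ + PEEP.
Vt/C = PIP − R·V̇ − PEEP = 28.4 − 9.6×0.6667 − 13 = 28.4 − 6.4 − 13 = 9.0 cmH2O.
C = Vt / 9.0 = 425 / 9.0 = 47.222 mL/cmH2O.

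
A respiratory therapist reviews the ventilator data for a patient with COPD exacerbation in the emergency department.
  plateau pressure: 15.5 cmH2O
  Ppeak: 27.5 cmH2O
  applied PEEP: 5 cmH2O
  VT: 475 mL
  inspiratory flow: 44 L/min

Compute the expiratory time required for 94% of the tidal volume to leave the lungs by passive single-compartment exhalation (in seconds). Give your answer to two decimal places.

Flow: 44 L/min ÷ 60 = 0.7333 L/s.
R = (PIP − Pplat)/V̇ = (27.5 − 15.5) / 0.7333 = 12.0/0.7333 = 16.364 cmH2O·s/L.
C = Vt/(Pplat − PEEP) = 475.0 / (15.5 − 5) = 475.0/10.5 = 45.238 mL/cmH2O.
τ = R × C = 16.364 × 0.04524 L/cmH2O = 0.7403 s.
t = −τ·ln(1 − 0.94) = −0.7403·ln(0.06) = 2.083 s.

2.08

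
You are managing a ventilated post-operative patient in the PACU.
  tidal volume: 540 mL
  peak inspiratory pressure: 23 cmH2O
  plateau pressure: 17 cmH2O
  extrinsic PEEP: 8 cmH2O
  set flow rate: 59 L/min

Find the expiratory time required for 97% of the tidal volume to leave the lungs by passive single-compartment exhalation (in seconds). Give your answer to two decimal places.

Flow: 59 L/min ÷ 60 = 0.9833 L/s.
R = (PIP − Pplat)/V̇ = (23 − 17) / 0.9833 = 6.0/0.9833 = 6.102 cmH2O·s/L.
C = Vt/(Pplat − PEEP) = 540.0 / (17 − 8) = 540.0/9.0 = 60.0 mL/cmH2O.
τ = R × C = 6.102 × 0.06 L/cmH2O = 0.3661 s.
t = −τ·ln(1 − 0.97) = −0.3661·ln(0.03) = 1.284 s.

1.28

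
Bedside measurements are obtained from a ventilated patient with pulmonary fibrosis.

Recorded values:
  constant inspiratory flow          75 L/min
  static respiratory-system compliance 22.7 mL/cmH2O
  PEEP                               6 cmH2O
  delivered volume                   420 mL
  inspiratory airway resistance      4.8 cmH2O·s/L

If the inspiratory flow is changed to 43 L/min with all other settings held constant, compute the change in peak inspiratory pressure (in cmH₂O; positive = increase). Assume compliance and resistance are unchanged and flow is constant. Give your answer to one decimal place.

Flow: 75 L/min ÷ 60 = 1.25 L/s.
New flow: 43 L/min ÷ 60 = 0.7167 L/s.
PIP = Vt/C + R·V̇ + PEEP (constant-flow equation of motion).
Only the resistive term changes: ΔPIP = R × ΔV̇ = 4.8 × (0.7167 − 1.25) = 4.8 × -0.5333 = -2.56 cmH2O.

-2.6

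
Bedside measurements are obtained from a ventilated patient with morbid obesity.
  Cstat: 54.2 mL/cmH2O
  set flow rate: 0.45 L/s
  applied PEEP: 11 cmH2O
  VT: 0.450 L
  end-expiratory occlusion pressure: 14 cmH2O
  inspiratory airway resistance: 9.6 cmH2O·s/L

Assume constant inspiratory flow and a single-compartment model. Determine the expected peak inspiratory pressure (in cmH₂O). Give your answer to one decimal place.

Total PEEP = 14 cmH2O (set 11 + intrinsic 3); this is the baseline alveolar pressure.
Equation of motion (constant flow): PIP = Vt/C + R·V̇ + PEEP.
PIP = 450/54.2 + 9.6×0.45 + 14 = 8.303 + 4.32 + 14 = 26.623 cmH2O.

26.6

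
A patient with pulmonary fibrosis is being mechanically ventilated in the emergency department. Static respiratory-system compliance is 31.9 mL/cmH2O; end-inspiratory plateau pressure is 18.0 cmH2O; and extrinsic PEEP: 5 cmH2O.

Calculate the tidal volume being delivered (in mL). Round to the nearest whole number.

415

Vt = Cstat × (Pplat − PEEP) = 31.9 × (18.0 − 5) = 31.9 × 13.0 = 414.7 mL.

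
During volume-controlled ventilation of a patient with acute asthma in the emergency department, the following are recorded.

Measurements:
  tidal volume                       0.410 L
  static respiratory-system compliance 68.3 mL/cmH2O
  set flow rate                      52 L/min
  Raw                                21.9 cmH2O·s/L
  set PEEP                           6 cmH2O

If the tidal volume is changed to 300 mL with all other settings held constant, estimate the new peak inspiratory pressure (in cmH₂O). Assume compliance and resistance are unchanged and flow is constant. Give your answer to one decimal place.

29.4

Flow: 52 L/min ÷ 60 = 0.8667 L/s.
PIP = Vt/C + R·V̇ + PEEP (constant-flow equation of motion).
Only the elastic term changes: ΔPIP = ΔVt / C = (300 − 410) / 68.3 = -1.611 cmH2O.
Original PIP = 410/68.3 + 21.9×0.8667 + 6 = 30.984 cmH2O; new PIP = 30.984 + (-1.611) = 29.373 cmH2O.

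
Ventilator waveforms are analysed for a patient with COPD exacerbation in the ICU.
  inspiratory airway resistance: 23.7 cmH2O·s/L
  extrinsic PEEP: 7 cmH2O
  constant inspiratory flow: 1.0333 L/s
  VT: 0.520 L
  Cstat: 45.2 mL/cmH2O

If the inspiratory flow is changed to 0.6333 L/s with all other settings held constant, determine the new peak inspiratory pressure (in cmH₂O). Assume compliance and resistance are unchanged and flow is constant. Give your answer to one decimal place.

PIP = Vt/C + R·V̇ + PEEP (constant-flow equation of motion).
Only the resistive term changes: ΔPIP = R × ΔV̇ = 23.7 × (0.6333 − 1.0333) = 23.7 × -0.4 = -9.48 cmH2O.
Original PIP = 520/45.2 + 23.7×1.0333 + 7 = 42.994 cmH2O; new PIP = 42.994 + (-9.48) = 33.514 cmH2O.

33.5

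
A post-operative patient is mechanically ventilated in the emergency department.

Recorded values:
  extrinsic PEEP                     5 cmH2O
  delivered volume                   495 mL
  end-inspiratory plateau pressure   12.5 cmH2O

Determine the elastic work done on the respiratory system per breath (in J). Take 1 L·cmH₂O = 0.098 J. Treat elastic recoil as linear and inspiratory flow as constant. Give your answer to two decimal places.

Elastic work ≈ ½ × (Pplat − PEEP) × Vt = 0.5 × (12.5 − 5) × 0.495 L = 0.5 × 7.5 × 0.495 = 1.856 L·cmH2O.
× 0.098 J/(L·cmH2O) → 0.1819 J.

0.18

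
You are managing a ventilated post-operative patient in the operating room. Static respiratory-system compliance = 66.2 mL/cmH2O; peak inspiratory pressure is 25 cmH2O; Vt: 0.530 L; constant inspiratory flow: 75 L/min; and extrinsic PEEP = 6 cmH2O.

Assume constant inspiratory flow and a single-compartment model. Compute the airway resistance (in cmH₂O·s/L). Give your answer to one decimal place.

Flow: 75 L/min ÷ 60 = 1.25 L/s.
Equation of motion (constant flow): PIP = Vt/C + R·V̇ + PEEP.
R·V̇ = PIP − Vt/C − PEEP = 25 − 530/66.2 − 6 = 25 − 8.006 − 6 = 10.994 cmH2O.
R = 10.994 / 1.25 = 8.795 cmH2O·s/L.

8.8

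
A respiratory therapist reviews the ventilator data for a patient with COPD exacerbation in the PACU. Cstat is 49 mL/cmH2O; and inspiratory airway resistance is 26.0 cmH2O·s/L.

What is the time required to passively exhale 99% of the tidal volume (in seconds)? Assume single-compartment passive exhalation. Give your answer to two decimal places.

τ = R × C = 26.0 × 49 mL/cmH2O = 26.0 × 0.049 L/cmH2O = 1.274 s.
Exhaled fraction f = 1 − e^(−t/τ) → t = −τ·ln(1 − f) = −1.274·ln(0.01) = 5.867 s.

5.87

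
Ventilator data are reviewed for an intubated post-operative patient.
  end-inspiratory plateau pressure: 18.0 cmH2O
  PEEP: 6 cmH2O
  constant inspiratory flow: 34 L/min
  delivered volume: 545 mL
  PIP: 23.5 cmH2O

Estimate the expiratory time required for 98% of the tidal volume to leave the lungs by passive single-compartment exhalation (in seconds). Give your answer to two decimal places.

Flow: 34 L/min ÷ 60 = 0.5667 L/s.
R = (PIP − Pplat)/V̇ = (23.5 − 18.0) / 0.5667 = 5.5/0.5667 = 9.705 cmH2O·s/L.
C = Vt/(Pplat − PEEP) = 545.0 / (18.0 − 6) = 545.0/12.0 = 45.417 mL/cmH2O.
τ = R × C = 9.705 × 0.04542 L/cmH2O = 0.4408 s.
t = −τ·ln(1 − 0.98) = −0.4408·ln(0.02) = 1.724 s.

1.72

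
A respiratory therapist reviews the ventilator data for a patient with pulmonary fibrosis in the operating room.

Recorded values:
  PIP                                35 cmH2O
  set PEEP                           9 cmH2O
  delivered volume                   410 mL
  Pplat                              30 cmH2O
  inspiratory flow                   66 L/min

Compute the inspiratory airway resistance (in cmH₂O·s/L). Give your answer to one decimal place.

4.5

Flow: 66 L/min ÷ 60 = 1.1 L/s.
Raw = (PIP − Pplat) / flow = (35 − 30) / 1.1 = 5.0 / 1.1 = 4.545 cmH2O·s/L.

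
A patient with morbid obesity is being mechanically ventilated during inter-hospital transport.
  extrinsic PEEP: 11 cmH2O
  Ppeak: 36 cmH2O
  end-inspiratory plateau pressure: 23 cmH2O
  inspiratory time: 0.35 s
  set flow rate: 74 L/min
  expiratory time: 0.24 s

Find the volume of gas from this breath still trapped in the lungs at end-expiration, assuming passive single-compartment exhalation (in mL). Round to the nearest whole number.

Flow: 74 L/min ÷ 60 = 1.2333 L/s.
Vt = flow × Ti = 1.2333 L/s × 0.35 s × 1000 mL/L = 431.66 mL.
R = (PIP − Pplat)/V̇ = (36 − 23) / 1.2333 = 13.0/1.2333 = 10.541 cmH2O·s/L.
C = Vt/(Pplat − PEEP) = 431.66 / (23 − 11) = 431.66/12.0 = 35.972 mL/cmH2O.
τ = R × C = 10.541 × 0.03597 L/cmH2O = 0.3792 s.
Fraction remaining = e^(−Te/τ) = e^(−0.24/0.3792) = 0.531.
Trapped volume = 431.66 × 0.531 = 229.21 mL.

229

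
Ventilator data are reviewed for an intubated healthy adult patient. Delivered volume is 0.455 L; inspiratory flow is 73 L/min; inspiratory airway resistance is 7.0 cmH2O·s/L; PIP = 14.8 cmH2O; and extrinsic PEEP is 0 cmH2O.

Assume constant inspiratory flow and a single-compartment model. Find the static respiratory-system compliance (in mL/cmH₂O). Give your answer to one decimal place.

72.4

Flow: 73 L/min ÷ 60 = 1.2167 L/s.
Equation of motion (constant flow): PIP = Vt/C + R·V̇ + PEEP.
Vt/C = PIP − R·V̇ − PEEP = 14.8 − 7.0×1.2167 − 0 = 14.8 − 8.517 − 0 = 6.283 cmH2O.
C = Vt / 6.283 = 455 / 6.283 = 72.418 mL/cmH2O.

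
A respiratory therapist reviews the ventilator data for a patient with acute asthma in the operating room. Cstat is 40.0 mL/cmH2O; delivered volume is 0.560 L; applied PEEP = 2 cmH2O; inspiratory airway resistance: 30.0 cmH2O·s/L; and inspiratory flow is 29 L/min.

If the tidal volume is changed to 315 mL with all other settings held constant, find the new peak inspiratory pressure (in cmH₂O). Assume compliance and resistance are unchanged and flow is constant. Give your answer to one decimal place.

Flow: 29 L/min ÷ 60 = 0.4833 L/s.
PIP = Vt/C + R·V̇ + PEEP (constant-flow equation of motion).
Only the elastic term changes: ΔPIP = ΔVt / C = (315 − 560) / 40.0 = -6.125 cmH2O.
Original PIP = 560/40.0 + 30.0×0.4833 + 2 = 30.499 cmH2O; new PIP = 30.499 + (-6.125) = 24.374 cmH2O.

24.4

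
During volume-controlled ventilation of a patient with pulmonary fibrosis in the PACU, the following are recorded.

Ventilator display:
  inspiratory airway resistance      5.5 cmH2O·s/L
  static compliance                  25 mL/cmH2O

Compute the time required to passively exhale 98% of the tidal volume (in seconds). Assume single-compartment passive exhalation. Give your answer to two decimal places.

τ = R × C = 5.5 × 25 mL/cmH2O = 5.5 × 0.025 L/cmH2O = 0.1375 s.
Exhaled fraction f = 1 − e^(−t/τ) → t = −τ·ln(1 − f) = −0.1375·ln(0.02) = 0.5379 s.

0.54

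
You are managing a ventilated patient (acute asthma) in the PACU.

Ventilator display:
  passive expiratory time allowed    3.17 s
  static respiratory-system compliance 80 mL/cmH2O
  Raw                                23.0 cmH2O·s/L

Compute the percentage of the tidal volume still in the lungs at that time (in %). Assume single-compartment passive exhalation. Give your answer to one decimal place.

τ = R × C = 23.0 × 80 mL/cmH2O = 23.0 × 0.080 L/cmH2O = 1.84 s.
Passive exhalation: V(t)/V₀ = e^(−t/τ) = e^(−3.17/1.84) = 0.1786.
Fraction remaining = 0.1786 → 17.86%.

17.9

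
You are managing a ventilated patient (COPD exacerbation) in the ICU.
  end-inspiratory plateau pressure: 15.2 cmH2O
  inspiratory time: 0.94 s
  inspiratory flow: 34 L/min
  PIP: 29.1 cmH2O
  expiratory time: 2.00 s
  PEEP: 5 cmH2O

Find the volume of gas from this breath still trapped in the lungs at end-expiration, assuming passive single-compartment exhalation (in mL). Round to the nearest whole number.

Flow: 34 L/min ÷ 60 = 0.5667 L/s.
Vt = flow × Ti = 0.5667 L/s × 0.94 s × 1000 mL/L = 532.7 mL.
R = (PIP − Pplat)/V̇ = (29.1 − 15.2) / 0.5667 = 13.9/0.5667 = 24.528 cmH2O·s/L.
C = Vt/(Pplat − PEEP) = 532.7 / (15.2 − 5) = 532.7/10.2 = 52.225 mL/cmH2O.
τ = R × C = 24.528 × 0.05223 L/cmH2O = 1.281 s.
Fraction remaining = e^(−Te/τ) = e^(−2.00/1.281) = 0.2099.
Trapped volume = 532.7 × 0.2099 = 111.81 mL.

112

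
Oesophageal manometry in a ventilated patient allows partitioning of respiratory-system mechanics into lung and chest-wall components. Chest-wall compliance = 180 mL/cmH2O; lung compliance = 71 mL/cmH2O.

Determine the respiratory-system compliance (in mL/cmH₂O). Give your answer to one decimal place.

Lung and chest wall are elastances in series: 1/Crs = 1/CL + 1/Ccw.
1/Crs = 1/71 + 1/180 = 0.01964.
Crs = 50.916 mL/cmH2O.

50.9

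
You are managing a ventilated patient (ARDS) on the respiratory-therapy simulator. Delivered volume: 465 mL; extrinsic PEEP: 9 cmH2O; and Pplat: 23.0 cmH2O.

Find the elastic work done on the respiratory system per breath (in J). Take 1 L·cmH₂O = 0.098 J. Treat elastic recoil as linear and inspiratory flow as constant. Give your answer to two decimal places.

Elastic work ≈ ½ × (Pplat − PEEP) × Vt = 0.5 × (23.0 − 9) × 0.465 L = 0.5 × 14.0 × 0.465 = 3.255 L·cmH2O.
× 0.098 J/(L·cmH2O) → 0.319 J.

0.32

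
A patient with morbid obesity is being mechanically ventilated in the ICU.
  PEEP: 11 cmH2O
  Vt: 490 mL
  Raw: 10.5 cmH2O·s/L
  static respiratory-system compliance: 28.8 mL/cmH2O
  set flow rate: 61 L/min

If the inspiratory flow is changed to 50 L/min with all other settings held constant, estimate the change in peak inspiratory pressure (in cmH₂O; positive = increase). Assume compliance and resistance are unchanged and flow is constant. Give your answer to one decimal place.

Flow: 61 L/min ÷ 60 = 1.0167 L/s.
New flow: 50 L/min ÷ 60 = 0.8333 L/s.
PIP = Vt/C + R·V̇ + PEEP (constant-flow equation of motion).
Only the resistive term changes: ΔPIP = R × ΔV̇ = 10.5 × (0.8333 − 1.0167) = 10.5 × -0.1834 = -1.926 cmH2O.

-1.9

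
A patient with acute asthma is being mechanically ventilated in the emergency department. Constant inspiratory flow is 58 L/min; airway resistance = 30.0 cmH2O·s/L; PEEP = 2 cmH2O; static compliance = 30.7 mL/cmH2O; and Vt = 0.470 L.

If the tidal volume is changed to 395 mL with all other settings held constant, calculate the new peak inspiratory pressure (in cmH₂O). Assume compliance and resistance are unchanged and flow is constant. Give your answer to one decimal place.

43.9

Flow: 58 L/min ÷ 60 = 0.9667 L/s.
PIP = Vt/C + R·V̇ + PEEP (constant-flow equation of motion).
Only the elastic term changes: ΔPIP = ΔVt / C = (395 − 470) / 30.7 = -2.443 cmH2O.
Original PIP = 470/30.7 + 30.0×0.9667 + 2 = 46.31 cmH2O; new PIP = 46.31 + (-2.443) = 43.867 cmH2O.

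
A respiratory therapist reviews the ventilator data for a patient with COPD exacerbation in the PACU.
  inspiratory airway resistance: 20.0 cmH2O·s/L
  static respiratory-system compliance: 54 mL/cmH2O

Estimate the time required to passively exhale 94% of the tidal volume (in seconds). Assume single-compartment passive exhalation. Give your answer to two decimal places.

3.04

τ = R × C = 20.0 × 54 mL/cmH2O = 20.0 × 0.054 L/cmH2O = 1.08 s.
Exhaled fraction f = 1 − e^(−t/τ) → t = −τ·ln(1 − f) = −1.08·ln(0.06) = 3.038 s.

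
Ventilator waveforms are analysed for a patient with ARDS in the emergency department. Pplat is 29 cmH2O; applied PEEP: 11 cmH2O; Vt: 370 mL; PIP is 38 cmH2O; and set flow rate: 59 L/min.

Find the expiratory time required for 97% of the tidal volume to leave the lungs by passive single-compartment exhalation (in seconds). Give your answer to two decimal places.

Flow: 59 L/min ÷ 60 = 0.9833 L/s.
R = (PIP − Pplat)/V̇ = (38 − 29) / 0.9833 = 9.0/0.9833 = 9.153 cmH2O·s/L.
C = Vt/(Pplat − PEEP) = 370.0 / (29 − 11) = 370.0/18.0 = 20.556 mL/cmH2O.
τ = R × C = 9.153 × 0.02056 L/cmH2O = 0.1882 s.
t = −τ·ln(1 − 0.97) = −0.1882·ln(0.03) = 0.6599 s.

0.66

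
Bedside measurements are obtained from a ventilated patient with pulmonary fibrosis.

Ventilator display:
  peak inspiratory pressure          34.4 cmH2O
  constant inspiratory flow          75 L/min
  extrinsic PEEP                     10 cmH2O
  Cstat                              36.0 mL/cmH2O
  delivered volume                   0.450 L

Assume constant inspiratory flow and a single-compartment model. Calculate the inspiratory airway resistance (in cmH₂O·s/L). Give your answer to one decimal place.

Flow: 75 L/min ÷ 60 = 1.25 L/s.
Equation of motion (constant flow): PIP = Vt/C + R·V̇ + PEEP.
R·V̇ = PIP − Vt/C − PEEP = 34.4 − 450/36.0 − 10 = 34.4 − 12.5 − 10 = 11.9 cmH2O.
R = 11.9 / 1.25 = 9.52 cmH2O·s/L.

9.5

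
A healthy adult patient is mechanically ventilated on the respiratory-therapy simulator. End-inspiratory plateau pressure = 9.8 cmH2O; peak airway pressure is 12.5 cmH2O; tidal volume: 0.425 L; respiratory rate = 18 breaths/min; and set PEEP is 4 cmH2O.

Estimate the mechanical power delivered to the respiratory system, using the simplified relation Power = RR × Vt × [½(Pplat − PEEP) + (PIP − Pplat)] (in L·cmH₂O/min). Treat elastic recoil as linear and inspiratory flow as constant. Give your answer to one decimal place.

Per-breath work = Vt × [½(Pplat−PEEP) + (PIP−Pplat)] = 0.425 × [0.5×5.8 + 2.7] = 0.425 × 5.6 = 2.38 L·cmH2O.
Power = 18 × 2.38 = 42.84 L·cmH2O/min.

42.8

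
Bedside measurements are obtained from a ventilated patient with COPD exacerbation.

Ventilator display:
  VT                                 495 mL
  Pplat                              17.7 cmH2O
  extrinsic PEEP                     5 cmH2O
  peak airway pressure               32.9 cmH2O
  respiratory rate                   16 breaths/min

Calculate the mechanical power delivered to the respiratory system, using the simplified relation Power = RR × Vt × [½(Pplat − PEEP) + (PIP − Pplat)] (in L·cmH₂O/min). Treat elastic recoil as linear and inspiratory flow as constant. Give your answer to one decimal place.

Per-breath work = Vt × [½(Pplat−PEEP) + (PIP−Pplat)] = 0.495 × [0.5×12.7 + 15.2] = 0.495 × 21.55 = 10.667 L·cmH2O.
Power = 16 × 10.667 = 170.67 L·cmH2O/min.

170.7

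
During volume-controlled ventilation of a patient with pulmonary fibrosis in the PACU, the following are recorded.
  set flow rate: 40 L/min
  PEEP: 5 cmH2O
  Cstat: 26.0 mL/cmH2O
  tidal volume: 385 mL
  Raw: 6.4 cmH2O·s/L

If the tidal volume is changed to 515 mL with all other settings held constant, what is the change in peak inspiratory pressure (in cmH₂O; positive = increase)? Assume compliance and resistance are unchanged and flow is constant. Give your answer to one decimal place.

PIP = Vt/C + R·V̇ + PEEP (constant-flow equation of motion).
Only the elastic term changes: ΔPIP = ΔVt / C = (515 − 385) / 26.0 = 5.0 cmH2O.

5.0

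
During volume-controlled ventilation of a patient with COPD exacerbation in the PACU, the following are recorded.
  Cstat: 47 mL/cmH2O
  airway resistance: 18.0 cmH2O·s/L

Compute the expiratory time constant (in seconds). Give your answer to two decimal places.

0.85

τ = R × C = 18.0 × 47 mL/cmH2O = 18.0 × 0.047 L/cmH2O = 0.846 s.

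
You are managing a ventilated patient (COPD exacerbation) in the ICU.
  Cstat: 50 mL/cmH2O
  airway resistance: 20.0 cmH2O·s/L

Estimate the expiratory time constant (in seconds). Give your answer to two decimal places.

1.00

τ = R × C = 20.0 × 50 mL/cmH2O = 20.0 × 0.050 L/cmH2O = 1.0 s.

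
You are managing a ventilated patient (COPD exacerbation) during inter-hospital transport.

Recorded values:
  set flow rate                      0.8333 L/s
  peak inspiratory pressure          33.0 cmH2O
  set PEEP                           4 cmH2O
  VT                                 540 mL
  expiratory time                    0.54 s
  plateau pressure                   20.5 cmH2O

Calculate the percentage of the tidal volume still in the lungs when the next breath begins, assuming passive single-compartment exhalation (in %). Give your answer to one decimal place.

R = (PIP − Pplat)/V̇ = (33.0 − 20.5) / 0.8333 = 12.5/0.8333 = 15.001 cmH2O·s/L.
C = Vt/(Pplat − PEEP) = 540.0 / (20.5 − 4) = 540.0/16.5 = 32.727 mL/cmH2O.
τ = R × C = 15.001 × 0.03273 L/cmH2O = 0.491 s.
Fraction remaining at end-expiration = e^(−Te/τ) = e^(−0.54/0.491) = 0.3329 → 33.29%.

33.3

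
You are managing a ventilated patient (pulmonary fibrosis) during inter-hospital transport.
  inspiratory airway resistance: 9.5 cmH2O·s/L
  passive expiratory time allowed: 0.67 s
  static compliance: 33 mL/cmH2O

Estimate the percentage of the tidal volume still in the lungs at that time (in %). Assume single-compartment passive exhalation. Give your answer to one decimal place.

11.8

τ = R × C = 9.5 × 33 mL/cmH2O = 9.5 × 0.033 L/cmH2O = 0.3135 s.
Passive exhalation: V(t)/V₀ = e^(−t/τ) = e^(−0.67/0.3135) = 0.118.
Fraction remaining = 0.118 → 11.8%.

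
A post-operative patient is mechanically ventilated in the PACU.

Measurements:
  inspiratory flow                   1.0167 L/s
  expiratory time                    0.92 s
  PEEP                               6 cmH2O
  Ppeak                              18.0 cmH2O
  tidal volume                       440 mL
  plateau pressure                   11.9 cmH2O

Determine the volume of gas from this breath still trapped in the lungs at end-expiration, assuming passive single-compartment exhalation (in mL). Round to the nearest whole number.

R = (PIP − Pplat)/V̇ = (18.0 − 11.9) / 1.0167 = 6.1/1.0167 = 6.0 cmH2O·s/L.
C = Vt/(Pplat − PEEP) = 440.0 / (11.9 − 6) = 440.0/5.9 = 74.576 mL/cmH2O.
τ = R × C = 6.0 × 0.07458 L/cmH2O = 0.4475 s.
Fraction remaining = e^(−Te/τ) = e^(−0.92/0.4475) = 0.128.
Trapped volume = 440.0 × 0.128 = 56.32 mL.

56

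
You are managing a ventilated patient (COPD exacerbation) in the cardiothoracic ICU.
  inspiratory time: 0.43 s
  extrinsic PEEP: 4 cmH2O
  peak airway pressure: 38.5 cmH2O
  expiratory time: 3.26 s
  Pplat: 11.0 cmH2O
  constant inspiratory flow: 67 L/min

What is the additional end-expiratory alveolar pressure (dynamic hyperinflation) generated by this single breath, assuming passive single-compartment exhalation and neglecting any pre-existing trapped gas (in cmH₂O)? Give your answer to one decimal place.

1.0

Flow: 67 L/min ÷ 60 = 1.1167 L/s.
Vt = flow × Ti = 1.1167 L/s × 0.43 s × 1000 mL/L = 480.18 mL.
R = (PIP − Pplat)/V̇ = (38.5 − 11.0) / 1.1167 = 27.5/1.1167 = 24.626 cmH2O·s/L.
C = Vt/(Pplat − PEEP) = 480.18 / (11.0 − 4) = 480.18/7.0 = 68.597 mL/cmH2O.
τ = R × C = 24.626 × 0.0686 L/cmH2O = 1.689 s.
Fraction remaining = e^(−Te/τ) = e^(−3.26/1.689) = 0.1451; trapped volume = 480.18 × 0.1451 = 69.674 mL.
Additional alveolar pressure from trapping ≈ V_trapped / C = 69.674 / 68.597 = 1.016 cmH2O.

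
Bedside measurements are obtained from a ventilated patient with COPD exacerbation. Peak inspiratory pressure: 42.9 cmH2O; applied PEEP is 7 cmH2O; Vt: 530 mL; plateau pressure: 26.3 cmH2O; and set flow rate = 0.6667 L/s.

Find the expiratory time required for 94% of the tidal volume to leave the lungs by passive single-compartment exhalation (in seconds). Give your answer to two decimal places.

1.92

R = (PIP − Pplat)/V̇ = (42.9 − 26.3) / 0.6667 = 16.6/0.6667 = 24.899 cmH2O·s/L.
C = Vt/(Pplat − PEEP) = 530.0 / (26.3 − 7) = 530.0/19.3 = 27.461 mL/cmH2O.
τ = R × C = 24.899 × 0.02746 L/cmH2O = 0.6837 s.
t = −τ·ln(1 − 0.94) = −0.6837·ln(0.06) = 1.924 s.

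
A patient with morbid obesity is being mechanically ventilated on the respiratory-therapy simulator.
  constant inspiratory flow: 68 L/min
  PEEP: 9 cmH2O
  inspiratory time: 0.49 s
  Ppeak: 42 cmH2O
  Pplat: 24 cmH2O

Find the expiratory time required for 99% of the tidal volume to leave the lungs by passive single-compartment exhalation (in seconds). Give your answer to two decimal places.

2.71

Flow: 68 L/min ÷ 60 = 1.1333 L/s.
Vt = flow × Ti = 1.1333 L/s × 0.49 s × 1000 mL/L = 555.32 mL.
R = (PIP − Pplat)/V̇ = (42 − 24) / 1.1333 = 18.0/1.1333 = 15.883 cmH2O·s/L.
C = Vt/(Pplat − PEEP) = 555.32 / (24 − 9) = 555.32/15.0 = 37.021 mL/cmH2O.
τ = R × C = 15.883 × 0.03702 L/cmH2O = 0.588 s.
t = −τ·ln(1 − 0.99) = −0.588·ln(0.01) = 2.708 s.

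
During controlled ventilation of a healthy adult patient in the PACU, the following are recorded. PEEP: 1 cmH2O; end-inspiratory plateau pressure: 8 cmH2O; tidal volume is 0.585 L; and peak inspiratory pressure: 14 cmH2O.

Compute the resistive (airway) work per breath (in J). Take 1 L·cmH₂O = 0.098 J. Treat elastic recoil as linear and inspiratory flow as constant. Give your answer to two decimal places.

With constant inspiratory flow the resistive pressure is constant at PIP − Pplat = 14 − 8 = 6.0 cmH2O, so resistive work = 6.0 × 0.585 = 3.51 L·cmH2O.
× 0.098 J/(L·cmH2O) → 0.344 J.

0.34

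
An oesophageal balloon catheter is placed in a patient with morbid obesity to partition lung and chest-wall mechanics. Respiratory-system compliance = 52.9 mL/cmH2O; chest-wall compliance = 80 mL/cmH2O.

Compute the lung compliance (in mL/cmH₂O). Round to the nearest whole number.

156

1/CL = 1/Crs − 1/Ccw.
1/CL = 1/52.9 − 1/80 = 0.006404.
CL = 156.15 mL/cmH2O.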